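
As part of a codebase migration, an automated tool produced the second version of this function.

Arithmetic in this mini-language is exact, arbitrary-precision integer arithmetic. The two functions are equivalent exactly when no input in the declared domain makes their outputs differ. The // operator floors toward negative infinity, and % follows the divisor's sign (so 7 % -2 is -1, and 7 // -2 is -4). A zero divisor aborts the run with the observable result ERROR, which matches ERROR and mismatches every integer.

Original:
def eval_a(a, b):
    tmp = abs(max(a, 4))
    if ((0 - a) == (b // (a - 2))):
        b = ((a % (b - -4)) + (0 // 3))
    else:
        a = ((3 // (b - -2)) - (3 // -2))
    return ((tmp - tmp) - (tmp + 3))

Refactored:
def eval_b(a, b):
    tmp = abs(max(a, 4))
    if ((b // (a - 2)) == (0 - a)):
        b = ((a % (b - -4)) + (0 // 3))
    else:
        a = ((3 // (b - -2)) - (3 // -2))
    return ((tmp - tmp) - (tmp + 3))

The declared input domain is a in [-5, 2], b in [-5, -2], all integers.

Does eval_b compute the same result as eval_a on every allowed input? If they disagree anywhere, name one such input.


Behavior is preserved: although same computation, different form, the outputs never diverge.
As a probe, take a=2, b=-4: eval_a runs tmp := 4 | divide-by-zero, output ERROR; eval_b runs tmp := 4 | divide-by-zero, output ERROR; both end at ERROR.
An exhaustive pass over the 32 declared inputs shows identical outputs.
verdict: equivalent


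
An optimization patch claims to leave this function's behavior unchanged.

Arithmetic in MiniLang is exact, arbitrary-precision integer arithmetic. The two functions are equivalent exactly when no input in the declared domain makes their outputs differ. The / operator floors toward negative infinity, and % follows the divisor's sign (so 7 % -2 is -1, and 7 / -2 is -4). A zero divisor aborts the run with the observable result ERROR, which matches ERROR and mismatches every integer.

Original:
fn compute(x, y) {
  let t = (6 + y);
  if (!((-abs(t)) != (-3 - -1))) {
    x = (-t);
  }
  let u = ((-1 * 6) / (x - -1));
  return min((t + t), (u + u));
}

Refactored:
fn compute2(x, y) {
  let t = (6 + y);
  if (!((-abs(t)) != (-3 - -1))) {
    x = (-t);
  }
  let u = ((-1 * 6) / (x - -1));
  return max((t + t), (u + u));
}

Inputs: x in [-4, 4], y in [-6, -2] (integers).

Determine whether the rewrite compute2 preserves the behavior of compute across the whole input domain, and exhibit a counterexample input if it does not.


Not equivalent: x=-4, y=-6 separates them (0 vs 4).
compute: t = 0; (!((-abs(t)) != (-3 - -1))) -> false; u = 2; return 0
compute2: t = 0; (!((-abs(t)) != (-3 - -1))) -> false; u = 2; return 4
verdict: not equivalent; witness: x=-4, y=-6


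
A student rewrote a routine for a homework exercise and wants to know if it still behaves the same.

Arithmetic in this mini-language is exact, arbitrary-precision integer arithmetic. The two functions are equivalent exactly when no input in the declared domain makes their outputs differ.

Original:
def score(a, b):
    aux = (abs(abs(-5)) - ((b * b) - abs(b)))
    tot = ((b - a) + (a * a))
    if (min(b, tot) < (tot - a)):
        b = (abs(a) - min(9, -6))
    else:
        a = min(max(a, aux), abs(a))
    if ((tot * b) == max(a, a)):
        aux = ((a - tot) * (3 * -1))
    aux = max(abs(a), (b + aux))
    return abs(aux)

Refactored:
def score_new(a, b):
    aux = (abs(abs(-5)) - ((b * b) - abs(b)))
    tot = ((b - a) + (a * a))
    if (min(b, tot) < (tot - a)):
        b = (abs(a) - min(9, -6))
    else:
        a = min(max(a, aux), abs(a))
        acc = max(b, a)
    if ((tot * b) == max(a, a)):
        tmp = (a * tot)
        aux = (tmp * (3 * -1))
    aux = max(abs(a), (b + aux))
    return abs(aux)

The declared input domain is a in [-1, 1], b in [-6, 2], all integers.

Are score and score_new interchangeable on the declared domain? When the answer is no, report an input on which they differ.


These are not equivalent — on a=1, b=-1 the outputs split (1 vs 2).
score: aux := 5 | tot := -1 | (min(b, tot) < (tot - a)): false | a := 1 | ((tot * b) == max(a, a)): true | aux := -6 | aux := 1 | result 1
score_new: aux := 5 | tot := -1 | (min(b, tot) < (tot - a)): false | a := 1 | acc := 1 | ((tot * b) == max(a, a)): true | tmp := -1 | aux := 3 | aux := 2 | result 2
verdict: not equivalent; witness: a=1, b=-1


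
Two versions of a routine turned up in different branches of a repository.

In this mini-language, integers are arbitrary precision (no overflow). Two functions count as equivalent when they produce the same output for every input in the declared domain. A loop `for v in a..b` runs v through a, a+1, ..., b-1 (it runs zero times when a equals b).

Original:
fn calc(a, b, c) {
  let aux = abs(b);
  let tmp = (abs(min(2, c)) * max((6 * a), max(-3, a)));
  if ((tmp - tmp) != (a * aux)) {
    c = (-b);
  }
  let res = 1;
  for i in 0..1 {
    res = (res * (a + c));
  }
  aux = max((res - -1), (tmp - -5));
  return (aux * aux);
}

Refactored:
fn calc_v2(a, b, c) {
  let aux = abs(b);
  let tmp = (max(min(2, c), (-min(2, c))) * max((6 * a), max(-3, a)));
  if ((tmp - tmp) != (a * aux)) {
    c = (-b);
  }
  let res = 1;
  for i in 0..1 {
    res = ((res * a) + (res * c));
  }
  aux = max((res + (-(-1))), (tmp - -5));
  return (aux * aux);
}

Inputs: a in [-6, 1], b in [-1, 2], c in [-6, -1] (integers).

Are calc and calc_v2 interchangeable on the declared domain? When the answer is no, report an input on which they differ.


Behavior is preserved: although constant usage differs, and min/max/abs usage differs, and arithmetic usage differs, the outputs never diverge.
Tracing a=-2, b=2, c=-4: calc: aux becomes 2; next tmp becomes -8; next ((tmp - tmp) != (a * aux)) evaluates to true; next c becomes -2; next res becomes 1; next at i=0:; next res becomes -4; next aux becomes -3; next final value 9 | calc_v2: aux becomes 2; next tmp becomes -8; next ((tmp - tmp) != (a * aux)) evaluates to true; next c becomes -2; next res becomes 1; next at i=0:; next res becomes -4; next aux becomes -3; next final value 9 — matching result 9.
Every one of the 192 inputs gives matching results.
verdict: equivalent


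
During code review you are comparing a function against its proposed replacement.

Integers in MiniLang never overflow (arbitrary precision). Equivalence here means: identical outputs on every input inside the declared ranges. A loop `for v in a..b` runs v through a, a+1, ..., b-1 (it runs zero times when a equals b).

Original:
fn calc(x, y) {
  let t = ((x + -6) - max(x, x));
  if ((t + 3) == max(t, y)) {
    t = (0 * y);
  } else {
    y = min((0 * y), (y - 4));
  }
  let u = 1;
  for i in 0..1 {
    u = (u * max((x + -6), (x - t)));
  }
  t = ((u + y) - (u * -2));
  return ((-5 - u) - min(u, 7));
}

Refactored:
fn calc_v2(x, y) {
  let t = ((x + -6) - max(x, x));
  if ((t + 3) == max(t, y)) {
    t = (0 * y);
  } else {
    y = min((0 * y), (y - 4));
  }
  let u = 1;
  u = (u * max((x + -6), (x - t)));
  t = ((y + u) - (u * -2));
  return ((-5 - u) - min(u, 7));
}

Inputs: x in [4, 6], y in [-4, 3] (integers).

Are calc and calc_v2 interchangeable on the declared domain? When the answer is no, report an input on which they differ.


Behavior is preserved: although loop structure differs, plus statement counts differ, plus local variable names differ, the outputs never diverge.
As a probe, take x=5, y=3: calc runs t becomes -6; next ((t + 3) == max(t, y)) evaluates to false; next y becomes -1; next u becomes 1; next at i=0:; next u becomes 11; next t becomes 32; next final value -23; calc_v2 runs t becomes -6; next ((t + 3) == max(t, y)) evaluates to false; next y becomes -1; next u becomes 1; next u becomes 11; next t becomes 32; next final value -23; both end at -23.
Checked all 24 inputs in the declared domain: the outputs agree on every one.
verdict: equivalent


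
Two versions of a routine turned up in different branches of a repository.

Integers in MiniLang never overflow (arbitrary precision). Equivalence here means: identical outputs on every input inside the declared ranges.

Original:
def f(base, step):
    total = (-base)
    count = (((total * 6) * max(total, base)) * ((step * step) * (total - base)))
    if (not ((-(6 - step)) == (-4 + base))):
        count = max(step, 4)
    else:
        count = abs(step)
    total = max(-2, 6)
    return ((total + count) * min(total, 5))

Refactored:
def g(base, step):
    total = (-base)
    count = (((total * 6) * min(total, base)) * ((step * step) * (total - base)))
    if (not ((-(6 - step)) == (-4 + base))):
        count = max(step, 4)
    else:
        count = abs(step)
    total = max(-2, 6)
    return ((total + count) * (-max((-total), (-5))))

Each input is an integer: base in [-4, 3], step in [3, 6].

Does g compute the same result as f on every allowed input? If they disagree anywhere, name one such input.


The suspicious edit (`max(total, base)` became `min(total, base)`) never changes the result for any input inside the declared domain; all 32 inputs agree.
verdict: equivalent


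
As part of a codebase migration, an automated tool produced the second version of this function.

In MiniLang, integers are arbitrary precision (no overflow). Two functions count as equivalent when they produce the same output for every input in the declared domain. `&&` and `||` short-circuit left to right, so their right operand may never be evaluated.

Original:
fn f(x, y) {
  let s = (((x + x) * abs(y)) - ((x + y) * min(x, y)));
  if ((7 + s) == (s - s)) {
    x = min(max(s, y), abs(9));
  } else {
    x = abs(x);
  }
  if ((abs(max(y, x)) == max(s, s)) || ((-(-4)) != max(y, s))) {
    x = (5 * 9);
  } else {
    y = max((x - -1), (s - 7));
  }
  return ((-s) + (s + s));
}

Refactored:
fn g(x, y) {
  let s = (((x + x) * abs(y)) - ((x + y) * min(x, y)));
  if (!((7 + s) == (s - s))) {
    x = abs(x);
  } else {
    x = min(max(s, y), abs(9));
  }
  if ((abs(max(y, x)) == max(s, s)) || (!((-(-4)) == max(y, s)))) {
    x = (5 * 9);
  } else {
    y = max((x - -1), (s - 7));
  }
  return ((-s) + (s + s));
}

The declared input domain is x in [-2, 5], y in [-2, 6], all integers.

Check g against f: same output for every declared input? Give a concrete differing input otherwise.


The two versions differ — the changes include boolean connective usage differs, and comparison usage differs.
Spot check at x=-1, y=6 — f: s=-7, then ((7 + s) == (s - s)) is true, then x=6, then ((abs(max(y, x)) == max(s, s)) || ((-(-4)) != max(y, s))) is true, then x=45, then returns -7. g: s=-7, then (!((7 + s) == (s - s))) is false, then x=6, then ((abs(max(y, x)) == max(s, s)) || (!((-(-4)) == max(y, s)))) is true, then x=45, then returns -7. Both give -7.
Sweeping the whole domain (72 inputs) finds no disagreement.
verdict: equivalent


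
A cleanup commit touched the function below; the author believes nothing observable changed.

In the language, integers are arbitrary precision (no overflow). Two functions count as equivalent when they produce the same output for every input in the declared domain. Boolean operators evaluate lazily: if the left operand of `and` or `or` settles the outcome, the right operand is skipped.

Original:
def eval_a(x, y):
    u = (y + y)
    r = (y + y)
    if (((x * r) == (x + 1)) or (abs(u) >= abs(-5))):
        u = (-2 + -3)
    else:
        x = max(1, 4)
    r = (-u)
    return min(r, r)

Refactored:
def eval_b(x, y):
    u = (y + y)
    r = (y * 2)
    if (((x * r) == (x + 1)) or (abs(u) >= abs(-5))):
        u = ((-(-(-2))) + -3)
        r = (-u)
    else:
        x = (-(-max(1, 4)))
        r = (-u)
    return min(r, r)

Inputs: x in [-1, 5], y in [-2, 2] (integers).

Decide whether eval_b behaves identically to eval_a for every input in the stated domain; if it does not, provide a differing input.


The two are interchangeable: statement counts differ; and constant usage differs; and arithmetic usage differs, and every declared input agrees.
Spot check at x=3, y=-1 — eval_a: u = -2; r = -2; (((x * r) == (x + 1)) or (abs(u) >= abs(-5))) -> false; x = 4; r = 2; return 2. eval_b: u = -2; r = -2; (((x * r) == (x + 1)) or (abs(u) >= abs(-5))) -> false; x = 4; r = 2; return 2. Both give 2.
Sweeping the whole domain (35 inputs) finds no disagreement.
verdict: equivalent


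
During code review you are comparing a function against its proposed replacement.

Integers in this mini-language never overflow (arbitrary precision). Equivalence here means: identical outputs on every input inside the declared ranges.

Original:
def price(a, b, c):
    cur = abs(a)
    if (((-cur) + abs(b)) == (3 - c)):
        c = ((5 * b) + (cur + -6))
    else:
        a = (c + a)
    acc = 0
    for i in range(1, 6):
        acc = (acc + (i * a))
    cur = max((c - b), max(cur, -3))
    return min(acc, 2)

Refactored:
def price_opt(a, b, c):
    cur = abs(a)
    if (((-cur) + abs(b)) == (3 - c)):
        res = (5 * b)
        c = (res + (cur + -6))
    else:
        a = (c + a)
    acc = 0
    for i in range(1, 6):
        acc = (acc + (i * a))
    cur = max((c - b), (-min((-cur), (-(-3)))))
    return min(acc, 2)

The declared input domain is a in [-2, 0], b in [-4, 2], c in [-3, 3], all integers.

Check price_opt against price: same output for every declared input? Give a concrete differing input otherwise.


The two versions differ — the changes include min/max/abs usage differs, plus local variable names differ, plus statement counts differ.
One worked example (a=-1, b=2, c=1) — price: cur becomes 1; next (((-cur) + abs(b)) == (3 - c)) evaluates to false; next a becomes 0; next acc becomes 0; next at i=1:; next acc becomes 0; next at i=2:; next acc becomes 0; next at i=3:; next acc becomes 0; next at i=4:; next acc becomes 0; next at i=5:; next acc becomes 0; next cur becomes 1; next final value 0; price_opt: cur becomes 1; next (((-cur) + abs(b)) == (3 - c)) evaluates to false; next a becomes 0; next acc becomes 0; next at i=1:; next acc becomes 0; next at i=2:; next acc becomes 0; next at i=3:; next acc becomes 0; next at i=4:; next acc becomes 0; next at i=5:; next acc becomes 0; next cur becomes 1; next final value 0; agreement on 0.
An exhaustive pass over the 147 declared inputs shows identical outputs.
verdict: equivalent


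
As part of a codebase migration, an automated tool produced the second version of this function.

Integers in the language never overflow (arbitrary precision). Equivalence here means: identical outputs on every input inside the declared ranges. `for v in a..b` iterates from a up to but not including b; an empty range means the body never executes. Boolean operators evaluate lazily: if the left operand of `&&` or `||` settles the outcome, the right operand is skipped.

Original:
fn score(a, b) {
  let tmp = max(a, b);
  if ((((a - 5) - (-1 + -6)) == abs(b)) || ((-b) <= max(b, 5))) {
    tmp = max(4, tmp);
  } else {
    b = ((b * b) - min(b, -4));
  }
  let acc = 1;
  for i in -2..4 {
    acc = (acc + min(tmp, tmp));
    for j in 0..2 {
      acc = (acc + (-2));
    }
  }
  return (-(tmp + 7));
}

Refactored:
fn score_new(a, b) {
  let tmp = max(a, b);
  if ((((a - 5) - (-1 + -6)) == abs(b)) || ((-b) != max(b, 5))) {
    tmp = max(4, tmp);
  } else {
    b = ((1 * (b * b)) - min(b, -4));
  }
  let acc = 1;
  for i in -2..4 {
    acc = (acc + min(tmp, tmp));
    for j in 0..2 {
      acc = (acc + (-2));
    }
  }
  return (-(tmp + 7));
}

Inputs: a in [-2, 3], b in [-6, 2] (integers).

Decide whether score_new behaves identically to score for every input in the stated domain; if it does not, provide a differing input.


These are not equivalent — on a=-2, b=-6 the outputs split (-5 vs -11).
score: tmp := -2 | ((((a - 5) - (-1 + -6)) == abs(b)) || ((-b) <= max(b, 5))): false | b := 42 | acc := 1 | iter i=-2: | acc := -1 | iter j=0: | acc := -3 | iter j=1: | acc := -5 | iter i=-1: | acc := -7 | iter j=0: | acc := -9 | iter j=1: | acc := -11 | iter i=0: | acc := -13 | iter j=0: | acc := -15 | iter j=1: | acc := -17 | iter i=1: | acc := -19 | iter j=0: | acc := -21 | iter j=1: | acc := -23 | iter i=2: | acc := -25 | iter j=0: | acc := -27 | iter j=1: | acc := -29 | iter i=3: | acc := -31 | iter j=0: | acc := -33 | iter j=1: | acc := -35 | result -5
score_new: tmp := -2 | ((((a - 5) - (-1 + -6)) == abs(b)) || ((-b) != max(b, 5))): true | tmp := 4 | acc := 1 | iter i=-2: | acc := 5 | iter j=0: | acc := 3 | iter j=1: | acc := 1 | iter i=-1: | acc := 5 | iter j=0: | acc := 3 | iter j=1: | acc := 1 | iter i=0: | acc := 5 | iter j=0: | acc := 3 | iter j=1: | acc := 1 | iter i=1: | acc := 5 | iter j=0: | acc := 3 | iter j=1: | acc := 1 | iter i=2: | acc := 5 | iter j=0: | acc := 3 | iter j=1: | acc := 1 | iter i=3: | acc := 5 | iter j=0: | acc := 3 | iter j=1: | acc := 1 | result -11
verdict: not equivalent; witness: a=-2, b=-6


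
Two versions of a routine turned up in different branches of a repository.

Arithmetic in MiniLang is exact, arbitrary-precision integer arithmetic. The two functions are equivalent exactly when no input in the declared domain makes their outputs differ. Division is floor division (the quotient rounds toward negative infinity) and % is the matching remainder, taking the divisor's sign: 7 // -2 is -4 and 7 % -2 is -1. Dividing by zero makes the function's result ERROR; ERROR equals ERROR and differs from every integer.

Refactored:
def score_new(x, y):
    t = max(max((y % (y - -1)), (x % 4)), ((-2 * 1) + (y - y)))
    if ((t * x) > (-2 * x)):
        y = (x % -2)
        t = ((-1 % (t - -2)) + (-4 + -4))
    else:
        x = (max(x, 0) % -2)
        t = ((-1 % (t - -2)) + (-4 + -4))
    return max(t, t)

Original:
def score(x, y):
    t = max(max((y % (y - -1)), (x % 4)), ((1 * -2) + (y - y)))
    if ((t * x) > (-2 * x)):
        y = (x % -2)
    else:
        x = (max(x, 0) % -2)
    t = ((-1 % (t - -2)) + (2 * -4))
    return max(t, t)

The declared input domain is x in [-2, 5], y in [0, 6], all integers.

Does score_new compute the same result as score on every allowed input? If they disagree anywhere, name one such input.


The two are interchangeable: statement counts differ, and arithmetic usage differs, and constant usage differs, and every declared input agrees.
One worked example (x=3, y=1) — score: t := 3 | ((t * x) > (-2 * x)): true | y := -1 | t := -4 | result -4; score_new: t := 3 | ((t * x) > (-2 * x)): true | y := -1 | t := -4 | result -4; agreement on -4.
Every one of the 56 inputs gives matching results.
verdict: equivalent


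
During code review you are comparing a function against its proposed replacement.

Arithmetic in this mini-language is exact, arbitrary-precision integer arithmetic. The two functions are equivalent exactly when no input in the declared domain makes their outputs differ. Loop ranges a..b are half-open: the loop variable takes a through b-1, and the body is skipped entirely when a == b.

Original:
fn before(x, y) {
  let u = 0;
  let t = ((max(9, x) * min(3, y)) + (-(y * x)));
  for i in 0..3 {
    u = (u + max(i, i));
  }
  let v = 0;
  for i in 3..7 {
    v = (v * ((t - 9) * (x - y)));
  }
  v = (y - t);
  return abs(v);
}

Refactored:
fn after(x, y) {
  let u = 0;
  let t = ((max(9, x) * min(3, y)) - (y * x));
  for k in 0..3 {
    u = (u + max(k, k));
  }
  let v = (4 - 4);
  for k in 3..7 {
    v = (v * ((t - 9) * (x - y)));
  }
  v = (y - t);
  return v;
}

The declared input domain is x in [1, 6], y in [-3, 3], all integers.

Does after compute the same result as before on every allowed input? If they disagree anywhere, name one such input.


Not equivalent: x=1, y=1 separates them (7 vs -7).
before: u becomes 0; next t becomes 8; next at i=0:; next u becomes 0; next at i=1:; next u becomes 1; next at i=2:; next u becomes 3; next v becomes 0; next at i=3:; next v becomes 0; next at i=4:; next v becomes 0; next at i=5:; next v becomes 0; next at i=6:; next v becomes 0; next v becomes -7; next final value 7
after: u becomes 0; next t becomes 8; next at k=0:; next u becomes 0; next at k=1:; next u becomes 1; next at k=2:; next u becomes 3; next v becomes 0; next at k=3:; next v becomes 0; next at k=4:; next v becomes 0; next at k=5:; next v becomes 0; next at k=6:; next v becomes 0; next v becomes -7; next final value -7
verdict: not equivalent; witness: x=1, y=1


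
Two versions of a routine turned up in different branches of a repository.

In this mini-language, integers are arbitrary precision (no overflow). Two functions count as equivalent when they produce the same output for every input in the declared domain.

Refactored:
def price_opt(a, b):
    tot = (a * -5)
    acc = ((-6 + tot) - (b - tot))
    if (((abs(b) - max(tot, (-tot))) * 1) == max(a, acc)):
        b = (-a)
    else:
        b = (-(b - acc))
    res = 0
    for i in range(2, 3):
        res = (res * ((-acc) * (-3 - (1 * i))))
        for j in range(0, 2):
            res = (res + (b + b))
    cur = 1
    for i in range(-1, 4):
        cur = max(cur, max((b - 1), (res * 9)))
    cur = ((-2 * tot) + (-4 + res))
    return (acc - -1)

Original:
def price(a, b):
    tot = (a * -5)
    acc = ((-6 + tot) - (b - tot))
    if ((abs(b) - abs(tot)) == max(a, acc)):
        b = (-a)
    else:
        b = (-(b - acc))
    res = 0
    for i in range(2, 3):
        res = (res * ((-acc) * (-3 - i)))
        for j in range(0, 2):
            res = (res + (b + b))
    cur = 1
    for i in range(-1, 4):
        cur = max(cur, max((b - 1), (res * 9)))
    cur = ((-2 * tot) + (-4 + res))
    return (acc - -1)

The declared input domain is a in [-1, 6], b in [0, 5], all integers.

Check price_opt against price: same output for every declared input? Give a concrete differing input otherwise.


Equivalent — the differences include arithmetic usage differs; constant usage differs; min/max/abs usage differs, yet no declared input distinguishes the two.
One worked example (a=-1, b=0) — price: tot=5, then acc=4, then ((abs(b) - abs(tot)) == max(a, acc)) is false, then b=4, then res=0, then (i=2), then res=0, then (j=0), then res=8, then (j=1), then res=16, then cur=1, then (i=-1), then cur=144, then (i=0), then cur=144, then (i=1), then cur=144, then (i=2), then cur=144, then (i=3), then cur=144, then cur=2, then returns 5; price_opt: tot=5, then acc=4, then (((abs(b) - max(tot, (-tot))) * 1) == max(a, acc)) is false, then b=4, then res=0, then (i=2), then res=0, then (j=0), then res=8, then (j=1), then res=16, then cur=1, then (i=-1), then cur=144, then (i=0), then cur=144, then (i=1), then cur=144, then (i=2), then cur=144, then (i=3), then cur=144, then cur=2, then returns 5; agreement on 5.
Sweeping the whole domain (48 inputs) finds no disagreement.
verdict: equivalent


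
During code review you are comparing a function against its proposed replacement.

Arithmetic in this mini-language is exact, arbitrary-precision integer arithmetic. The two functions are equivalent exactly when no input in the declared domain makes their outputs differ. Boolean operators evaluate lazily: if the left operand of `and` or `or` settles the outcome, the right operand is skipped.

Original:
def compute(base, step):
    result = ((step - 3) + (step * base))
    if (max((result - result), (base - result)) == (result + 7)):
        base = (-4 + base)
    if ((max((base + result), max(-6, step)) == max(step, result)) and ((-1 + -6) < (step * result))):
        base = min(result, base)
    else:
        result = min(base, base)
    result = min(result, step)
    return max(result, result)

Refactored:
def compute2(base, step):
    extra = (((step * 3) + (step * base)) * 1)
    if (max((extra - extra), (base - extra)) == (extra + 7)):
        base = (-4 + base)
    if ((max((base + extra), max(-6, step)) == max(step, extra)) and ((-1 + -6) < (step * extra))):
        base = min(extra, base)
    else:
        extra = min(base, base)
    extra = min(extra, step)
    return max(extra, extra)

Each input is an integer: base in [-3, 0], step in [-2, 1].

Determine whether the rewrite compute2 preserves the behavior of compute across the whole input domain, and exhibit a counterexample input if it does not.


Try base=-3, step=-1.
compute: result=-1, then (max((result - result), (base - result)) == (result + 7)) is false, then ((max((base + result), max(-6, step)) == max(step, result)) and ((-1 + -6) < (step * result))) is true, then base=-3, then result=-1, then returns -1
compute2: extra=0, then (max((extra - extra), (base - extra)) == (extra + 7)) is false, then ((max((base + extra), max(-6, step)) == max(step, extra)) and ((-1 + -6) < (step * extra))) is false, then extra=-3, then extra=-3, then returns -3
-1 against -3: the behavior changed.
verdict: not equivalent; witness: base=-3, step=-1


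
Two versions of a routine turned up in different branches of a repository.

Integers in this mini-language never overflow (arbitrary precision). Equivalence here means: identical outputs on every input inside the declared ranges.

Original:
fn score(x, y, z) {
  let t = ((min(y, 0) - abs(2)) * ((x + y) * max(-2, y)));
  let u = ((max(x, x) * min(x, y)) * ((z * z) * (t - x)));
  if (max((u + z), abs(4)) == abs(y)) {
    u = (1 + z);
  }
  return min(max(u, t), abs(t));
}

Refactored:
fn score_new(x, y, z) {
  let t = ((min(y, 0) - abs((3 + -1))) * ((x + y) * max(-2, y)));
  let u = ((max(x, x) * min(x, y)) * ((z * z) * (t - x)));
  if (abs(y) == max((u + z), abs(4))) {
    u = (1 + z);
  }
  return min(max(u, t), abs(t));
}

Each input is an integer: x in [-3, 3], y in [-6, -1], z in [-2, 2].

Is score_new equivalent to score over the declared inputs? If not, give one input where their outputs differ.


Behavior is preserved: although constant usage differs, and arithmetic usage differs, the outputs never diverge.
Spot check at x=-1, y=-2, z=2 — score: t = -24; u = -184; (max((u + z), abs(4)) == abs(y)) -> false; return -24. score_new: t = -24; u = -184; (abs(y) == max((u + z), abs(4))) -> false; return -24. Both give -24.
Every one of the 210 inputs gives matching results.
verdict: equivalent


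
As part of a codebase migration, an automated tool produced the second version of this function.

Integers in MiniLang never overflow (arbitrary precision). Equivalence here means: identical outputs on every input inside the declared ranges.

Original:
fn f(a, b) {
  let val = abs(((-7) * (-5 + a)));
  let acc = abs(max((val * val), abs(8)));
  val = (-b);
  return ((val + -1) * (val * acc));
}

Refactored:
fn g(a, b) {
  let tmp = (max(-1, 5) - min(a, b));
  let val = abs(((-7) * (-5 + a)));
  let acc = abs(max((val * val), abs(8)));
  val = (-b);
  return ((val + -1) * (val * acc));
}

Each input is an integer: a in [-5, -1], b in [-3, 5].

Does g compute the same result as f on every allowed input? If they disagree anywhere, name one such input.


The two versions differ — the changes include min/max/abs usage differs, plus arithmetic usage differs, plus local variable names differ, plus constant usage differs, plus statement counts differ.
Tracing a=-3, b=3: f: val=56, then acc=3136, then val=-3, then returns 37632 | g: tmp=8, then val=56, then acc=3136, then val=-3, then returns 37632 — matching result 37632.
Checked all 45 inputs in the declared domain: the outputs agree on every one.
verdict: equivalent


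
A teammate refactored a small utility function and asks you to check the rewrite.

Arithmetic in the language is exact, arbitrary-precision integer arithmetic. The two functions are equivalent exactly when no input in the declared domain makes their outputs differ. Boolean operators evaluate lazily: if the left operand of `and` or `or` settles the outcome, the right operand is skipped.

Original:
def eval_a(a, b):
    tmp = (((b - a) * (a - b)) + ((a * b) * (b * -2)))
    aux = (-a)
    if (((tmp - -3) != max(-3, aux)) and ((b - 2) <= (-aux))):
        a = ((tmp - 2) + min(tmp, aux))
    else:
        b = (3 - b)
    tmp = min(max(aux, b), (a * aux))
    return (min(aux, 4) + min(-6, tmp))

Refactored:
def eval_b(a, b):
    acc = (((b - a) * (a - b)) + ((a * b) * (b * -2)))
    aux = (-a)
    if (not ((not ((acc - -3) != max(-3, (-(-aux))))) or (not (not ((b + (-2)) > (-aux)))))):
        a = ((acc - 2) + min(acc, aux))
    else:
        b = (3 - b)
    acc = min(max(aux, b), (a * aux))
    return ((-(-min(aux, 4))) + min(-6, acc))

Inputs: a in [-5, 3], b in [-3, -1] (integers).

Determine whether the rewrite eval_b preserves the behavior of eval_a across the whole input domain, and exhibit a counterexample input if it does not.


The two versions differ — the changes include arithmetic usage differs; and comparison usage differs; and local variable names differ; and boolean connective usage differs.
As a probe, take a=3, b=-2: eval_a runs tmp=-49, then aux=-3, then (((tmp - -3) != max(-3, aux)) and ((b - 2) <= (-aux))) is true, then a=-100, then tmp=-2, then returns -9; eval_b runs acc=-49, then aux=-3, then (not ((not ((acc - -3) != max(-3, (-(-aux))))) or (not (not ((b + (-2)) > (-aux)))))) is true, then a=-100, then acc=-2, then returns -9; both end at -9.
Checked all 27 inputs in the declared domain: the outputs agree on every one.
verdict: equivalent


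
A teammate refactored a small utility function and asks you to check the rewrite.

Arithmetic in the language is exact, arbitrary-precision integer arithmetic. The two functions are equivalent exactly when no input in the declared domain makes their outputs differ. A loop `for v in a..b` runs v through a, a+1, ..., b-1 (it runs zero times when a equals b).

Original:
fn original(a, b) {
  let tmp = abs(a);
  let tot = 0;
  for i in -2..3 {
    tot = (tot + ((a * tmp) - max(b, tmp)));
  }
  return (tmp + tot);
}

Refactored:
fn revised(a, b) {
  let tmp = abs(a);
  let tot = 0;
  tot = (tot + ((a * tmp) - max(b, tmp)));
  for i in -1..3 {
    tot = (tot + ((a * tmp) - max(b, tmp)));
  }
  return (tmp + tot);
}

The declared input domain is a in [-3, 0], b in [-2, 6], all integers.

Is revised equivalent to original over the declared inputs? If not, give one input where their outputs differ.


Behavior is preserved: although loop structure differs, and arithmetic usage differs, and statement counts differ, and min/max/abs usage differs, the outputs never diverge.
As a probe, take a=-1, b=6: original runs tmp becomes 1; next tot becomes 0; next at i=-2:; next tot becomes -7; next at i=-1:; next tot becomes -14; next at i=0:; next tot becomes -21; next at i=1:; next tot becomes -28; next at i=2:; next tot becomes -35; next final value -34; revised runs tmp becomes 1; next tot becomes 0; next tot becomes -7; next at i=-1:; next tot becomes -14; next at i=0:; next tot becomes -21; next at i=1:; next tot becomes -28; next at i=2:; next tot becomes -35; next final value -34; both end at -34.
Across all 36 domain points the two functions coincide.
verdict: equivalent


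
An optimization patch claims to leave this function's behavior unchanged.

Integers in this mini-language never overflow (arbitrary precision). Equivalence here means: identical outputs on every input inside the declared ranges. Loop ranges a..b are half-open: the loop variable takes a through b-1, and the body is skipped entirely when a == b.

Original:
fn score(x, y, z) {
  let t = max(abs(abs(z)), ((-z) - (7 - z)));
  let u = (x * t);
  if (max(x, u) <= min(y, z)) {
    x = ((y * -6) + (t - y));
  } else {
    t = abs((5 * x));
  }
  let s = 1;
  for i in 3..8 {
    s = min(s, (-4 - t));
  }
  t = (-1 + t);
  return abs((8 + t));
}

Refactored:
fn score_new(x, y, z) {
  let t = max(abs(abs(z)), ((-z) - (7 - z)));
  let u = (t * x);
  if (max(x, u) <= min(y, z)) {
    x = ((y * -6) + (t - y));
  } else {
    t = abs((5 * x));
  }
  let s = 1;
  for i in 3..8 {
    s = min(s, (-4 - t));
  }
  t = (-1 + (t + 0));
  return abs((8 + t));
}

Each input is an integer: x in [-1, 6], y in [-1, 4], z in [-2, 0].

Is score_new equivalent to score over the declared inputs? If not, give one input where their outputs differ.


Although constant usage differs; arithmetic usage differs, 144/144 inputs agree.
verdict: equivalent


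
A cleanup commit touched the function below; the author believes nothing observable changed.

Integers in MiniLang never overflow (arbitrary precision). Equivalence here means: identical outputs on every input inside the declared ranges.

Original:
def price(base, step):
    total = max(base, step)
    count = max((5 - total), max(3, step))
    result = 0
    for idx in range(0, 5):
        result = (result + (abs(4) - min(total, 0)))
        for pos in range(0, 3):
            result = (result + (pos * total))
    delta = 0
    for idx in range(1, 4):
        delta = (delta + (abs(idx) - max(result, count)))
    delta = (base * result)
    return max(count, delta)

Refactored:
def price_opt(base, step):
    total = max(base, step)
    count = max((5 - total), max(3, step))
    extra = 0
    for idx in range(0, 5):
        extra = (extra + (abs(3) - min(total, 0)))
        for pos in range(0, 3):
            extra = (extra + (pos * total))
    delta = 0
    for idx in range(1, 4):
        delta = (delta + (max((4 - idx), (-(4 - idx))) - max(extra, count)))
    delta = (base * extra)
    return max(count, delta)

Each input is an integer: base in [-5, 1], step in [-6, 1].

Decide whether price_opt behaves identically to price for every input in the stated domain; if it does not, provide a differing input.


Consider the input base=-5, step=-6.
price: total = -5; count = 10; result = 0; [idx=0]; result = 9; [pos=0]; result = 9; [pos=1]; result = 4; [pos=2]; result = -6; [idx=1]; result = 3; [pos=0]; result = 3; [pos=1]; result = -2; [pos=2]; result = -12; [idx=2]; result = -3; [pos=0]; result = -3; [pos=1]; result = -8; [pos=2]; result = -18; [idx=3]; result = -9; [pos=0]; result = -9; [pos=1]; result = -14; [pos=2]; result = -24; [idx=4]; result = -15; [pos=0]; result = -15; [pos=1]; result = -20; [pos=2]; result = -30; delta = 0; [idx=1]; delta = -9; [idx=2]; delta = -17; [idx=3]; delta = -24; delta = 150; return 150
price_opt: total = -5; count = 10; extra = 0; [idx=0]; extra = 8; [pos=0]; extra = 8; [pos=1]; extra = 3; [pos=2]; extra = -7; [idx=1]; extra = 1; [pos=0]; extra = 1; [pos=1]; extra = -4; [pos=2]; extra = -14; [idx=2]; extra = -6; [pos=0]; extra = -6; [pos=1]; extra = -11; [pos=2]; extra = -21; [idx=3]; extra = -13; [pos=0]; extra = -13; [pos=1]; extra = -18; [pos=2]; extra = -28; [idx=4]; extra = -20; [pos=0]; extra = -20; [pos=1]; extra = -25; [pos=2]; extra = -35; delta = 0; [idx=1]; delta = -7; [idx=2]; delta = -15; [idx=3]; delta = -24; delta = 175; return 175
150 and 175 differ, so these are not the same function on this domain.
verdict: not equivalent; witness: base=-5, step=-6


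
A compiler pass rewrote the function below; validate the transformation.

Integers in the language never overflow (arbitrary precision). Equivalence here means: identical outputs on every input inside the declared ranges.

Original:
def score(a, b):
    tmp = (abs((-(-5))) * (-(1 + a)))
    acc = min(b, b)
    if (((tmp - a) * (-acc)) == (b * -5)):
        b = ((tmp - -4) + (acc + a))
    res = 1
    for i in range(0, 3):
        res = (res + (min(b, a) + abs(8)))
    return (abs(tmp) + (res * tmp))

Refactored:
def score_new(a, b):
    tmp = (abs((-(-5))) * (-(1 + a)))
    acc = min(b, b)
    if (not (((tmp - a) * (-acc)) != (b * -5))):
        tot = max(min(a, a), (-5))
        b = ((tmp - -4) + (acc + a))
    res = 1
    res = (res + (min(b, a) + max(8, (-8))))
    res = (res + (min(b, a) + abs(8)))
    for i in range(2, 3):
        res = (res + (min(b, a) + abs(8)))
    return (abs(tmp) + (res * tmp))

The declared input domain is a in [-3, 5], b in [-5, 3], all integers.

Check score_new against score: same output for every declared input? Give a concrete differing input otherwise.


Side by side, the visible changes include: statement counts differ; min/max/abs usage differs; local variable names differ; arithmetic usage differs; loop structure differs; comparison usage differs; constant usage differs; boolean connective usage differs.
As a probe, take a=5, b=-5: score runs tmp=-30, then acc=-5, then (((tmp - a) * (-acc)) == (b * -5)) is false, then res=1, then (i=0), then res=4, then (i=1), then res=7, then (i=2), then res=10, then returns -270; score_new runs tmp=-30, then acc=-5, then (not (((tmp - a) * (-acc)) != (b * -5))) is false, then res=1, then res=4, then res=7, then (i=2), then res=10, then returns -270; both end at -270.
An exhaustive pass over the 81 declared inputs shows identical outputs.
verdict: equivalent


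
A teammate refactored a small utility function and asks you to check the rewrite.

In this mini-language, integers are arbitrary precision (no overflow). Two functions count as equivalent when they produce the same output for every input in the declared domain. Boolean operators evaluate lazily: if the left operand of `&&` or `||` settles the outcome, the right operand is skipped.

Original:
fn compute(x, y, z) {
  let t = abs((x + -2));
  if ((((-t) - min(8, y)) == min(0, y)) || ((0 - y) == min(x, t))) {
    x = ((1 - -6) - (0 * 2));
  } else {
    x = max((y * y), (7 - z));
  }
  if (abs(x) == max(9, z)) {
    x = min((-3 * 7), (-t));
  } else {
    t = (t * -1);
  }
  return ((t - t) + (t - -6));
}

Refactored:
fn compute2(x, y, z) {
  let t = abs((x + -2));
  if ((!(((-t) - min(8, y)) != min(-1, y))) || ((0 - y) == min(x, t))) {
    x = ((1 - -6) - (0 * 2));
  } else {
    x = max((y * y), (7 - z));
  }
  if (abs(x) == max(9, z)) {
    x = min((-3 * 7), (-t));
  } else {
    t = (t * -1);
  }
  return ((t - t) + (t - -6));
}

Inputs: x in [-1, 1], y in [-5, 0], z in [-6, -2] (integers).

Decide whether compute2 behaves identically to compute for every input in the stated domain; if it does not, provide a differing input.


Run the pair on x=1, y=0, z=-2.
compute: t=1, then ((((-t) - min(8, y)) == min(0, y)) || ((0 - y) == min(x, t))) is false, then x=9, then (abs(x) == max(9, z)) is true, then x=-21, then returns 7
compute2: t=1, then ((!(((-t) - min(8, y)) != min(-1, y))) || ((0 - y) == min(x, t))) is true, then x=7, then (abs(x) == max(9, z)) is false, then t=-1, then returns 5
7 vs 5 — the two versions disagree here.
verdict: not equivalent; witness: x=1, y=0, z=-2


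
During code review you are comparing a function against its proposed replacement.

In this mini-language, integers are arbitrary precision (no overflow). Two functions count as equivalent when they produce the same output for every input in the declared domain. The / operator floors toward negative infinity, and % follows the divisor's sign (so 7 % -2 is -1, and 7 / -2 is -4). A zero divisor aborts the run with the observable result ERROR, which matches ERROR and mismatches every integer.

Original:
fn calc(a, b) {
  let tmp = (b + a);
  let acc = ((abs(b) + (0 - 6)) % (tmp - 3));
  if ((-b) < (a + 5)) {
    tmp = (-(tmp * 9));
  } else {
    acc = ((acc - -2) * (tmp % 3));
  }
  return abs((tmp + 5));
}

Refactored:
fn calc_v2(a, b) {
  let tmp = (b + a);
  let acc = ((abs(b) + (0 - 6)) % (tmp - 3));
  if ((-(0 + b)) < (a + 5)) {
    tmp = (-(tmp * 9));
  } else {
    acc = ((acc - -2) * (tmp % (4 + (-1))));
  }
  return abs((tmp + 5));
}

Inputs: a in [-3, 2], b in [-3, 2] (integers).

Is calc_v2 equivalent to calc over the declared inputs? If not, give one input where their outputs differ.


Behavior is preserved: although constant usage differs, plus arithmetic usage differs, the outputs never diverge.
Tracing a=-2, b=0: calc: tmp := -2 | acc := -1 | ((-b) < (a + 5)): true | tmp := 18 | result 23 | calc_v2: tmp := -2 | acc := -1 | ((-(0 + b)) < (a + 5)): true | tmp := 18 | result 23 — matching result 23.
Every one of the 36 inputs gives matching results.
verdict: equivalent


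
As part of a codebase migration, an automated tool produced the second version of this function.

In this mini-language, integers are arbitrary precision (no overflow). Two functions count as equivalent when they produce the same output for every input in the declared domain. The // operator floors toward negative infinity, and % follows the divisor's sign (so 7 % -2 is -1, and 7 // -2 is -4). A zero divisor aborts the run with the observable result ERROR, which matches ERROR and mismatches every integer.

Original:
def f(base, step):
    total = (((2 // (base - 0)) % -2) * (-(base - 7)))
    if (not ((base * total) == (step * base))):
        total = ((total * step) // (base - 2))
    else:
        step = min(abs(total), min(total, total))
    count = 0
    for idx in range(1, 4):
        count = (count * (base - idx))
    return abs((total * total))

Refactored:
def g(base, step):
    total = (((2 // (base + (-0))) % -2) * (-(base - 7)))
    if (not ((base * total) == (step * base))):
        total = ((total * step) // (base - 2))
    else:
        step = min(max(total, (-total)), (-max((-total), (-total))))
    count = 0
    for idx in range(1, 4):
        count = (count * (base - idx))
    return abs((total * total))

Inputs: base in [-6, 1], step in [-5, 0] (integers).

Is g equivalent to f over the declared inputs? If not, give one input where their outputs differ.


The two are interchangeable: arithmetic usage differs; also min/max/abs usage differs, and every declared input agrees.
One worked example (base=-5, step=-1) — f: total=-12, then (not ((base * total) == (step * base))) is true, then total=-2, then count=0, then (idx=1), then count=0, then (idx=2), then count=0, then (idx=3), then count=0, then returns 4; g: total=-12, then (not ((base * total) == (step * base))) is true, then total=-2, then count=0, then (idx=1), then count=0, then (idx=2), then count=0, then (idx=3), then count=0, then returns 4; agreement on 4.
Across all 48 domain points the two functions coincide.
verdict: equivalent
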